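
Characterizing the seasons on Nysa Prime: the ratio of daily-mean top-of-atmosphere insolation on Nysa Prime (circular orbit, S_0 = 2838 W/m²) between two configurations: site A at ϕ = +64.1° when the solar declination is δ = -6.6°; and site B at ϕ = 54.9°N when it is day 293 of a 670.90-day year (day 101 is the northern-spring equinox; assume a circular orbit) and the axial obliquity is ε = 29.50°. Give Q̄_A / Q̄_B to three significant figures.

Q̄_A / Q̄_B ≈ 0.221

— Configuration A (ϕ=+64.1°):
cos h₀ = −tan(+64.1°) tan(-6.600°) = 0.2383, h₀ = 1.3302 rad.
Bracket: h₀ sin ϕ sin δ + cos ϕ cos δ sin h₀ = 1.3302×0.89956×-0.11494 + 0.43680×0.99337×0.97120 = -0.137537 + 0.421408 = 0.283871.
Q̄ = (S_0/π) × [bracket] = (2838/π) × 0.283871 = 256.44 W/m².
— Configuration B (ϕ=+54.9°):
Solar longitude: L_s = 360° × (293 − 101)/670.90 = 103.026°.
sin δ = sin 29.50° × sin 103.026° = 0.47975, so δ = +28.669°.
cos h₀ = −tan(+54.9°) tan(+28.669°) = -0.7780, h₀ = 2.4623 rad.
Bracket: h₀ sin ϕ sin δ + cos ϕ cos δ sin h₀ = 2.4623×0.81815×0.47975 + 0.57501×0.87740×0.62827 = 0.966471 + 0.316971 = 1.283442.
Q̄ = (S_0/π) × [bracket] = (2838/π) × 1.283442 = 1159.4 W/m².
Ratio Q̄_A / Q̄_B = 256.44 / 1159.4 = 0.2212.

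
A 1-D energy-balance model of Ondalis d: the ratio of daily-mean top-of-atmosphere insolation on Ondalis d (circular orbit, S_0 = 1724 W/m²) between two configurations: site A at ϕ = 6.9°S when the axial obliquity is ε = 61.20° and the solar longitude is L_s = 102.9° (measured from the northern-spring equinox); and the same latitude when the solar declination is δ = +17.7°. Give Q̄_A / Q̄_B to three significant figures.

Q̄_A / Q̄_B ≈ 0.411

— Configuration A (ϕ=-6.9°):
Solar declination: sin δ = sin ε · sin L_s = sin 61.20° × sin 102.9° = 0.85419, so δ = +58.670°.
cos h₀ = −tan(-6.9°) tan(+58.670°) = 0.1988, h₀ = 1.3707 rad.
Bracket: h₀ sin ϕ sin δ + cos ϕ cos δ sin h₀ = 1.3707×-0.12014×0.85419 + 0.99276×0.51996×0.98004 = -0.140665 + 0.505892 = 0.365227.
Q̄ = (S_0/π) × [bracket] = (1724/π) × 0.365227 = 200.42 W/m².
— Configuration B (ϕ=-6.9°):
cos h₀ = −tan(-6.9°) tan(+17.700°) = 0.0386, h₀ = 1.5322 rad.
Bracket: h₀ sin ϕ sin δ + cos ϕ cos δ sin h₀ = 1.5322×-0.12014×0.30403 + 0.99276×0.95266×0.99925 = -0.055965 + 0.945053 = 0.889088.
Q̄ = (S_0/π) × [bracket] = (1724/π) × 0.889088 = 487.90 W/m².
Ratio Q̄_A / Q̄_B = 200.42 / 487.90 = 0.4108.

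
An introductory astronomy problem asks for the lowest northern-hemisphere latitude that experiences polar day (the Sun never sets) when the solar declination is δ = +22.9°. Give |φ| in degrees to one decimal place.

|φ| = 67.1°

Polar day requires cos H₀ = −tan φ tan δ ≤ −1, i.e. tan φ tan δ ≥ 1.
The boundary is |tan φ| · |tan δ| = 1, so |φ| = 90° − |δ| = 90° − 22.9° = 67.1° in the northern hemisphere.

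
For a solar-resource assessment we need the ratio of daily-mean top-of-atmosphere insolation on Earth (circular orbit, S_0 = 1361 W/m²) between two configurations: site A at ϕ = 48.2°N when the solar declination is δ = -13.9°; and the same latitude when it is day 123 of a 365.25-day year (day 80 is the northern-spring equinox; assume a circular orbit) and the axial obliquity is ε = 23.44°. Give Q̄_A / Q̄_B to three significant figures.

— Configuration A (ϕ=+48.2°):
cos h₀ = −tan(+48.2°) tan(-13.900°) = 0.2768, h₀ = 1.2903 rad.
Bracket: h₀ sin ϕ sin δ + cos ϕ cos δ sin h₀ = 1.2903×0.74548×-0.24023 + 0.66653×0.97072×0.96093 = -0.231076 + 0.621735 = 0.390659.
Q̄ = (S_0/π) × [bracket] = (1361/π) × 0.390659 = 169.24 W/m².
— Configuration B (ϕ=+48.2°):
Solar longitude: L_s = 360° × (123 − 80)/365.25 = 42.382°.
sin δ = sin 23.44° × sin 42.382° = 0.26814, so δ = +15.553°.
cos h₀ = −tan(+48.2°) tan(+15.553°) = -0.3113, h₀ = 1.8874 rad.
Bracket: h₀ sin ϕ sin δ + cos ϕ cos δ sin h₀ = 1.8874×0.74548×0.26814 + 0.66653×0.96338×0.95031 = 0.377278 + 0.610215 = 0.987493.
Q̄ = (S_0/π) × [bracket] = (1361/π) × 0.987493 = 427.80 W/m².
Ratio Q̄_A / Q̄_B = 169.24 / 427.80 = 0.3956.

Q̄_A / Q̄_B ≈ 0.396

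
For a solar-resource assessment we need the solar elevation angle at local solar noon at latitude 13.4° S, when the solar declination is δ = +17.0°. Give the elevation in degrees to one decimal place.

At local noon the hour angle is zero, so the zenith angle equals |φ − δ| = |-13.4° − (+17.000°)| = 30.400°.
Elevation = 90° − 30.400° = 59.6°.

59.6°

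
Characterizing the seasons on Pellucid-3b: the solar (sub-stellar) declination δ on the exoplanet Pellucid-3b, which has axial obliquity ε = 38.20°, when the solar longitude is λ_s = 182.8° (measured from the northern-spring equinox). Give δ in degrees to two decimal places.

δ = -1.73°

sin δ = sin ε · sin λ_s = sin 38.20° × sin 182.8° = -0.030209.
δ = arcsin(-0.030209) = -1.73°.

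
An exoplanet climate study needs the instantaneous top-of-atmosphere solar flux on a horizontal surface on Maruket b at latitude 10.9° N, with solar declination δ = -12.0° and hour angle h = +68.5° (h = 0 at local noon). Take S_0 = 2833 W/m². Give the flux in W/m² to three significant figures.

886 W/m²

cos θ_z = sin ϕ sin δ + cos ϕ cos δ cos h = -0.039315 + 0.352025 = 0.312710.
Flux = S_0 · cos θ_z = 2833 × 0.312710 = 885.9 W/m².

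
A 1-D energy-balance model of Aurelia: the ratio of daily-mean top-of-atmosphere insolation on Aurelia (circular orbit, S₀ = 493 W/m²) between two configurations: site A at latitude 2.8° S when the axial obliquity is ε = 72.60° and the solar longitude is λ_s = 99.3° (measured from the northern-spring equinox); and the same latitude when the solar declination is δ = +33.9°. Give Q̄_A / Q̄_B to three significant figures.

— Configuration A (φ=-2.8°):
Solar declination: sin δ = sin ε · sin λ_s = sin 72.60° × sin 99.3° = 0.94170, so δ = +70.339°.
cos H₀ = −tan(-2.8°) tan(+70.339°) = 0.1369, H₀ = 1.4335 rad.
Bracket: H₀ sin φ sin δ + cos φ cos δ sin H₀ = 1.4335×-0.04885×0.94170 + 0.99881×0.33646×0.99059 = -0.065944 + 0.332897 = 0.266953.
Q̄ = (S₀/π) × [bracket] = (493/π) × 0.266953 = 41.892 W/m².
— Configuration B (φ=-2.8°):
cos H₀ = −tan(-2.8°) tan(+33.900°) = 0.0329, H₀ = 1.5379 rad.
Bracket: H₀ sin φ sin δ + cos φ cos δ sin H₀ = 1.5379×-0.04885×0.55775 + 0.99881×0.83001×0.99946 = -0.041902 + 0.828575 = 0.786673.
Q̄ = (S₀/π) × [bracket] = (493/π) × 0.786673 = 123.45 W/m².
Ratio Q̄_A / Q̄_B = 41.892 / 123.45 = 0.3393.

Q̄_A / Q̄_B ≈ 0.339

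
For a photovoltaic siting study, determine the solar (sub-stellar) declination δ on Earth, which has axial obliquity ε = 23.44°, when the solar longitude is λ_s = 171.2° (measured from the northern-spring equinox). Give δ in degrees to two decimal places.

sin δ = sin ε · sin λ_s = sin 23.44° × sin 171.2° = 0.060856.
δ = arcsin(0.060856) = +3.49°.

δ = +3.49°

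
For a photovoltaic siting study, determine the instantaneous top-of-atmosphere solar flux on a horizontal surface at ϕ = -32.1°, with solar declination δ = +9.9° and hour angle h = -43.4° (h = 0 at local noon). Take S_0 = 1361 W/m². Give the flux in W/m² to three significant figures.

cos θ_z = sin ϕ sin δ + cos ϕ cos δ cos h = -0.091363 + 0.606332 = 0.514969.
Flux = S_0 · cos θ_z = 1361 × 0.514969 = 700.9 W/m².

701 W/m²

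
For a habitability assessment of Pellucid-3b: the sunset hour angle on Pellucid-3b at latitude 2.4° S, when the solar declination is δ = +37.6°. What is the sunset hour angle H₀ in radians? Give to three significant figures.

H₀ = 1.54 rad

cos H₀ = −tan φ · tan δ = −tan(-2.4°) × tan(+37.600°) = 0.0323, so H₀ = 1.5385 rad = 88.15°.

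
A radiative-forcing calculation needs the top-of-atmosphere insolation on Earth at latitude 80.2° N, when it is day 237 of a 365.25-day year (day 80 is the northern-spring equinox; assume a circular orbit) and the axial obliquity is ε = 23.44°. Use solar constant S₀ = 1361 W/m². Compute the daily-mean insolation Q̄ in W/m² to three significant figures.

Solar longitude: λ_s = 360° × (237 − 80)/365.25 = 154.743°.
sin δ = sin 23.44° × sin 154.743° = 0.16973, so δ = +9.772°.
cos H₀ = −tan(+80.2°) tan(+9.772°) = -0.9971, H₀ = 3.0651 rad.
Bracket: H₀ sin φ sin δ + cos φ cos δ sin H₀ = 3.0651×0.98541×0.16973 + 0.17021×0.98549×0.07643 = 0.512649 + 0.012820 = 0.525469.
Q̄ = (S₀/π) × [bracket] = (1361/π) × 0.525469 = 227.6 W/m².

Q̄ ≈ 228 W/m²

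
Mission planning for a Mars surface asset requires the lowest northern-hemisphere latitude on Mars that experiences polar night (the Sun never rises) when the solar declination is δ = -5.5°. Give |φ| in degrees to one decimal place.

|φ| = 84.5°

Polar night requires cos H₀ = −tan φ tan δ ≥ 1, i.e. tan φ tan δ ≤ −1.
The boundary is |tan φ| · |tan δ| = 1, so |φ| = 90° − |δ| = 90° − 5.5° = 84.5° in the northern hemisphere.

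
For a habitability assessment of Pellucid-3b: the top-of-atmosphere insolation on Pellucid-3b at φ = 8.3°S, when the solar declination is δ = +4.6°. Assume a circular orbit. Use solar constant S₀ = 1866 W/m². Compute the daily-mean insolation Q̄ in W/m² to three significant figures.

Q̄ ≈ 575 W/m²

cos H₀ = −tan(-8.3°) tan(+4.600°) = 0.0117, H₀ = 1.5591 rad.
Bracket: H₀ sin φ sin δ + cos φ cos δ sin H₀ = 1.5591×-0.14436×0.08020 + 0.98953×0.99678×0.99993 = -0.018051 + 0.986275 = 0.968224.
Q̄ = (S₀/π) × [bracket] = (1866/π) × 0.968224 = 575.1 W/m².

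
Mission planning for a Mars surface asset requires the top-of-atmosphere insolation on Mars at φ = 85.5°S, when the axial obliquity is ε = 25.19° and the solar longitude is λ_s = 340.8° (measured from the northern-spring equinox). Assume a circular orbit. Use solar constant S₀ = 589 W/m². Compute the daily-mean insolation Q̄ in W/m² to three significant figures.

Solar declination: sin δ = sin ε · sin λ_s = sin 25.19° × sin 340.8° = -0.13997, so δ = -8.046°.
cos H₀ = −tan(-85.5°) tan(-8.046°) = -1.7962 ≤ −1 ⇒ polar day, H₀ = π.
Bracket: H₀ sin φ sin δ + cos φ cos δ sin H₀ = 3.1416×-0.99692×-0.13997 + 0.07846×0.99016×0.00000 = 0.438375 + 0.000000 = 0.438375.
Q̄ = (S₀/π) × [bracket] = (589/π) × 0.438375 = 82.19 W/m².

Q̄ ≈ 82.2 W/m²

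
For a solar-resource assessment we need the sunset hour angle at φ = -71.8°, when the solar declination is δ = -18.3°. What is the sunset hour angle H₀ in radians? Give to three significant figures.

Sunrise equation: cos H₀ = −tan φ · tan δ = -1.0059 ≤ −1, so the Sun never sets (polar day) and H₀ = π.

H₀ = 3.14 rad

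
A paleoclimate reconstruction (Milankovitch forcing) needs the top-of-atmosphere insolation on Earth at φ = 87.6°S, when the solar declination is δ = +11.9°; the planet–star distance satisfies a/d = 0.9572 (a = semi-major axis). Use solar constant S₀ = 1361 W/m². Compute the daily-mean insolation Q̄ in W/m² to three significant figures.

cos H₀ = −tan(-87.6°) tan(+11.900°) = 5.0279 ≥ 1 ⇒ polar night, H₀ = 0 and Q̄ = 0.
Inverse-square distance factor (a/d)² = 0.9572² = 0.916232.

Q̄ ≈ 0.00 W/m²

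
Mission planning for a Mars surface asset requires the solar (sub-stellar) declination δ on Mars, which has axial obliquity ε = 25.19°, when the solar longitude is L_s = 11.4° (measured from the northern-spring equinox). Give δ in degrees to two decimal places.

sin δ = sin ε · sin L_s = sin 25.19° × sin 11.4° = 0.084127.
δ = arcsin(0.084127) = +4.83°.

δ = +4.83°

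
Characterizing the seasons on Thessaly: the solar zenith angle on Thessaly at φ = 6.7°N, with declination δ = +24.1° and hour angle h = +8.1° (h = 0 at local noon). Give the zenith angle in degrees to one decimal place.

θ_z = 19.1°

cos θ_z = sin φ sin δ + cos φ cos δ cos h = 0.047640 + 0.897556 = 0.945196.
θ_z = arccos(0.945196) = 19.1°.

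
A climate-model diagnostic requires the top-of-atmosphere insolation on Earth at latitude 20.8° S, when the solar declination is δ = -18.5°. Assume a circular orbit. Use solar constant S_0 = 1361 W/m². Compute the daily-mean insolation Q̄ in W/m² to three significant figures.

Q̄ ≈ 464 W/m²

cos h₀ = −tan(-20.8°) tan(-18.500°) = -0.1271, h₀ = 1.6982 rad.
Bracket: h₀ sin ϕ sin δ + cos ϕ cos δ sin h₀ = 1.6982×-0.35511×-0.31730 + 0.93483×0.94832×0.99189 = 0.191347 + 0.879328 = 1.070675.
Q̄ = (S_0/π) × [bracket] = (1361/π) × 1.070675 = 463.8 W/m².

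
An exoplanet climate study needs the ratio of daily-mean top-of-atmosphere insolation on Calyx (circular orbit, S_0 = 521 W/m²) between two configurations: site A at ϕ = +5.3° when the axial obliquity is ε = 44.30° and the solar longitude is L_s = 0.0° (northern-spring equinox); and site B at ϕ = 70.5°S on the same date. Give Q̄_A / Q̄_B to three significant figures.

Q̄_A / Q̄_B ≈ 2.98

— Configuration A (ϕ=+5.3°):
Solar declination: sin δ = sin ε · sin L_s = sin 44.30° × sin 0.0° = 0.00000, so δ = +0.000°.
cos h₀ = −tan(+5.3°) tan(+0.000°) = -0.0000, h₀ = 1.5708 rad.
Bracket: h₀ sin ϕ sin δ + cos ϕ cos δ sin h₀ = 1.5708×0.09237×0.00000 + 0.99572×1.00000×1.00000 = 0.000000 + 0.995720 = 0.995720.
Q̄ = (S_0/π) × [bracket] = (521/π) × 0.995720 = 165.13 W/m².
— Configuration B (ϕ=-70.5°):
cos h₀ = −tan(-70.5°) tan(+0.000°) = 0.0000, h₀ = 1.5708 rad.
Bracket: h₀ sin ϕ sin δ + cos ϕ cos δ sin h₀ = 1.5708×-0.94264×0.00000 + 0.33381×1.00000×1.00000 = -0.000000 + 0.333810 = 0.333810.
Q̄ = (S_0/π) × [bracket] = (521/π) × 0.333810 = 55.359 W/m².
Ratio Q̄_A / Q̄_B = 165.13 / 55.359 = 2.983.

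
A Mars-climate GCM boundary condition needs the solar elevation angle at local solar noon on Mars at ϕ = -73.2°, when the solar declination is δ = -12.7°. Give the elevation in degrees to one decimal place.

29.5°

At local noon the hour angle is zero, so the zenith angle equals |ϕ − δ| = |-73.2° − (-12.700°)| = 60.500°.
Elevation = 90° − 60.500° = 29.5°.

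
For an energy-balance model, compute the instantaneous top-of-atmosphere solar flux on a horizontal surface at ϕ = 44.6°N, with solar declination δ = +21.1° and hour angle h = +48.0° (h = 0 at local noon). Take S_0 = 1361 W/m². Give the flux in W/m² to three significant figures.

949 W/m²

cos θ_z = sin ϕ sin δ + cos ϕ cos δ cos h = 0.252773 + 0.444495 = 0.697268.
Flux = S_0 · cos θ_z = 1361 × 0.697268 = 949.0 W/m².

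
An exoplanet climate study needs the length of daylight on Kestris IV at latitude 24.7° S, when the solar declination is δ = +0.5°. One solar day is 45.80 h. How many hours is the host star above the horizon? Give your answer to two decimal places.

cos h₀ = −tan ϕ · tan δ = −tan(-24.7°) × tan(+0.500°) = 0.0040, so h₀ = 1.5668 rad = 89.77°.
Daylight = 2h₀/(2π) × 45.80 h = (1.5668/π) × 45.80 = 22.84 h.

22.84 h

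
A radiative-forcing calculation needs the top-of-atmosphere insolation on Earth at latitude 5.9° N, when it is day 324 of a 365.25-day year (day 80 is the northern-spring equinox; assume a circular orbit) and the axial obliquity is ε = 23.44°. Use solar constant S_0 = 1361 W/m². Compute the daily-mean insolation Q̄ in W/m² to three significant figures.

Q̄ ≈ 380 W/m²

Solar longitude: L_s = 360° × (324 − 80)/365.25 = 240.493°.
sin δ = sin 23.44° × sin 240.493° = -0.34619, so δ = -20.255°.
cos h₀ = −tan(+5.9°) tan(-20.255°) = 0.0381, h₀ = 1.5327 rad.
Bracket: h₀ sin ϕ sin δ + cos ϕ cos δ sin h₀ = 1.5327×0.10279×-0.34619 + 0.99470×0.93816×0.99927 = -0.054541 + 0.932507 = 0.877966.
Q̄ = (S_0/π) × [bracket] = (1361/π) × 0.877966 = 380.4 W/m².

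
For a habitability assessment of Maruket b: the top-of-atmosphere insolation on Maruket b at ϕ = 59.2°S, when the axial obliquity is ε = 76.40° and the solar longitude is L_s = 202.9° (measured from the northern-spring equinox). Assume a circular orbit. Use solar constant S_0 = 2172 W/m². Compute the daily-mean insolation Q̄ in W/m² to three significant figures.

Q̄ ≈ 761 W/m²

Solar declination: sin δ = sin ε · sin L_s = sin 76.40° × sin 202.9° = -0.37821, so δ = -22.223°.
cos h₀ = −tan(-59.2°) tan(-22.223°) = -0.6854, h₀ = 2.3259 rad.
Bracket: h₀ sin ϕ sin δ + cos ϕ cos δ sin h₀ = 2.3259×-0.85896×-0.37821 + 0.51204×0.92572×0.72820 = 0.755609 + 0.345171 = 1.100780.
Q̄ = (S_0/π) × [bracket] = (2172/π) × 1.100780 = 761.0 W/m².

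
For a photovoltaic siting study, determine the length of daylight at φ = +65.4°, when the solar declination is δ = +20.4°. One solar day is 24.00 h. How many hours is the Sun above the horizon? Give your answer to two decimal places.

cos H₀ = −tan φ · tan δ = −tan(+65.4°) × tan(+20.400°) = -0.8123, so H₀ = 2.5189 rad = 144.32°.
Daylight = 2H₀/(2π) × 24.00 h = (2.5189/π) × 24.00 = 19.24 h.

19.24 h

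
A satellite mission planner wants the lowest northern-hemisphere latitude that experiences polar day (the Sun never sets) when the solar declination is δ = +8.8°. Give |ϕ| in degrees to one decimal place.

Polar day requires cos h₀ = −tan ϕ tan δ ≤ −1, i.e. tan ϕ tan δ ≥ 1.
The boundary is |tan ϕ| · |tan δ| = 1, so |ϕ| = 90° − |δ| = 90° − 8.8° = 81.2° in the northern hemisphere.

|ϕ| = 81.2°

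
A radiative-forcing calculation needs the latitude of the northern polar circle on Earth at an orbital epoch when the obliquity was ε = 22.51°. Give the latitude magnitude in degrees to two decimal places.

The polar circle is the lowest latitude that experiences at least one full rotation of continuous daylight at the northern-summer solstice; it lies at |φ| = 90° − ε = 90° − 22.51° = 67.49°.

67.49°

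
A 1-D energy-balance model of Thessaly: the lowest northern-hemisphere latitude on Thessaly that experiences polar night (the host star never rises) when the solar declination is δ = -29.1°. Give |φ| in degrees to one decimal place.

Polar night requires cos H₀ = −tan φ tan δ ≥ 1, i.e. tan φ tan δ ≤ −1.
The boundary is |tan φ| · |tan δ| = 1, so |φ| = 90° − |δ| = 90° − 29.1° = 60.9° in the northern hemisphere.

|φ| = 60.9°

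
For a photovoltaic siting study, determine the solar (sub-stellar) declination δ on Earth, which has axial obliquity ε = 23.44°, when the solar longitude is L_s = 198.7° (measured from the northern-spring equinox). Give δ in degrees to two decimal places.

δ = -7.33°

sin δ = sin ε · sin L_s = sin 23.44° × sin 198.7° = -0.127536.
δ = arcsin(-0.127536) = -7.33°.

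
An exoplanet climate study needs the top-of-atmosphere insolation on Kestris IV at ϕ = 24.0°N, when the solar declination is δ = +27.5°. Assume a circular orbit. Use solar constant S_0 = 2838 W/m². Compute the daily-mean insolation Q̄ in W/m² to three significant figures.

Q̄ ≈ 1.02e+03 W/m²

cos h₀ = −tan(+24.0°) tan(+27.500°) = -0.2318, h₀ = 1.8047 rad.
Bracket: h₀ sin ϕ sin δ + cos ϕ cos δ sin h₀ = 1.8047×0.40674×0.46175 + 0.91355×0.88701×0.97277 = 0.338945 + 0.788263 = 1.127208.
Q̄ = (S_0/π) × [bracket] = (2838/π) × 1.127208 = 1018 W/m².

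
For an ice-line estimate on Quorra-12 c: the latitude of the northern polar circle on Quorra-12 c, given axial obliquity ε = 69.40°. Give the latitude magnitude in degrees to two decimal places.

20.60°

The polar circle is the lowest latitude that experiences at least one full rotation of continuous daylight at the northern-summer solstice; it lies at |φ| = 90° − ε = 90° − 69.40° = 20.60°.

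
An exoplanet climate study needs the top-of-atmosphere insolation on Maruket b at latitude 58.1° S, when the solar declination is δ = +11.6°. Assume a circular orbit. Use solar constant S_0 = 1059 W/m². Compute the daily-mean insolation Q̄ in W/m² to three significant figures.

Q̄ ≈ 93.7 W/m²

cos h₀ = −tan(-58.1°) tan(+11.600°) = 0.3298, h₀ = 1.2347 rad.
Bracket: h₀ sin ϕ sin δ + cos ϕ cos δ sin h₀ = 1.2347×-0.84897×0.20108 + 0.52844×0.97958×0.94406 = -0.210777 + 0.488692 = 0.277915.
Q̄ = (S_0/π) × [bracket] = (1059/π) × 0.277915 = 93.68 W/m².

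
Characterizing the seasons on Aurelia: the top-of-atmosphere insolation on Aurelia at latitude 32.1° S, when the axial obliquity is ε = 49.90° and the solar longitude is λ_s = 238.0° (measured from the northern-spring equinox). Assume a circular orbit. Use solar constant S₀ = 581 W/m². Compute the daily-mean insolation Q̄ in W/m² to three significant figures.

Q̄ ≈ 237 W/m²

Solar declination: sin δ = sin ε · sin λ_s = sin 49.90° × sin 238.0° = -0.64869, so δ = -40.443°.
cos H₀ = −tan(-32.1°) tan(-40.443°) = -0.5347, H₀ = 2.1349 rad.
Bracket: H₀ sin φ sin δ + cos φ cos δ sin H₀ = 2.1349×-0.53140×-0.64869 + 0.84712×0.76105×0.84505 = 0.735930 + 0.544804 = 1.280734.
Q̄ = (S₀/π) × [bracket] = (581/π) × 1.280734 = 236.9 W/m².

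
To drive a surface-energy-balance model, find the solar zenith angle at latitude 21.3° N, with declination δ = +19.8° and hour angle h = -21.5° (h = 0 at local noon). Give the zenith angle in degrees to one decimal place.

θ_z = 20.2°

cos θ_z = sin φ sin δ + cos φ cos δ cos h = 0.123047 + 0.815614 = 0.938661.
θ_z = arccos(0.938661) = 20.2°.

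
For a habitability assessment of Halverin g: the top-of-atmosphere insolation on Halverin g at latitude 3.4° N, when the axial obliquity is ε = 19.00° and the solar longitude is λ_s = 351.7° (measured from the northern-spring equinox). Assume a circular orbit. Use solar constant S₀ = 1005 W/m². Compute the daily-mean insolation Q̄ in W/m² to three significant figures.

Solar declination: sin δ = sin ε · sin λ_s = sin 19.00° × sin 351.7° = -0.04700, so δ = -2.694°.
cos H₀ = −tan(+3.4°) tan(-2.694°) = 0.0028, H₀ = 1.5680 rad.
Bracket: H₀ sin φ sin δ + cos φ cos δ sin H₀ = 1.5680×0.05931×-0.04700 + 0.99824×0.99889×1.00000 = -0.004371 + 0.997132 = 0.992761.
Q̄ = (S₀/π) × [bracket] = (1005/π) × 0.992761 = 317.6 W/m².

Q̄ ≈ 318 W/m²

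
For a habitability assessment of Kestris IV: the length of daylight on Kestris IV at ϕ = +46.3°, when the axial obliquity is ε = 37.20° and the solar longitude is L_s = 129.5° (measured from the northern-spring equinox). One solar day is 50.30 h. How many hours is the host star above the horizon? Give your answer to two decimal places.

34.51 h

Solar declination: sin δ = sin ε · sin L_s = sin 37.20° × sin 129.5° = 0.46652, so δ = +27.809°.
cos h₀ = −tan ϕ · tan δ = −tan(+46.3°) × tan(+27.809°) = -0.5519, so h₀ = 2.1555 rad = 123.50°.
Daylight = 2h₀/(2π) × 50.30 h = (2.1555/π) × 50.30 = 34.51 h.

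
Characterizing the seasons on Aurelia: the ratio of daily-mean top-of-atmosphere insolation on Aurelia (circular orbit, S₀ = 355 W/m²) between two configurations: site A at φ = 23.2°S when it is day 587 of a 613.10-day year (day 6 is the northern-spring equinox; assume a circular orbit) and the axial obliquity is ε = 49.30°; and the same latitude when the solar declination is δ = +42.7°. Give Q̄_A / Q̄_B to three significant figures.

Q̄_A / Q̄_B ≈ 3.39

— Configuration A (φ=-23.2°):
Solar longitude: λ_s = 360° × (587 − 6)/613.10 = 341.152°.
sin δ = sin 49.30° × sin 341.152° = -0.24493, so δ = -14.178°.
cos H₀ = −tan(-23.2°) tan(-14.178°) = -0.1083, H₀ = 1.6793 rad.
Bracket: H₀ sin φ sin δ + cos φ cos δ sin H₀ = 1.6793×-0.39394×-0.24493 + 0.91914×0.96954×0.99412 = 0.162032 + 0.885903 = 1.047935.
Q̄ = (S₀/π) × [bracket] = (355/π) × 1.047935 = 118.42 W/m².
— Configuration B (φ=-23.2°):
cos H₀ = −tan(-23.2°) tan(+42.700°) = 0.3955, H₀ = 1.1642 rad.
Bracket: H₀ sin φ sin δ + cos φ cos δ sin H₀ = 1.1642×-0.39394×0.67816 + 0.91914×0.73491×0.91847 = -0.311021 + 0.620413 = 0.309392.
Q̄ = (S₀/π) × [bracket] = (355/π) × 0.309392 = 34.961 W/m².
Ratio Q̄_A / Q̄_B = 118.42 / 34.961 = 3.387.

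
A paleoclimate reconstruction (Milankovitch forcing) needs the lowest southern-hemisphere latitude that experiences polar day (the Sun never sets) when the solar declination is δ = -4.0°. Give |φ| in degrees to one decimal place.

|φ| = 86.0°

Polar day requires cos H₀ = −tan φ tan δ ≤ −1, i.e. tan φ tan δ ≥ 1.
The boundary is |tan φ| · |tan δ| = 1, so |φ| = 90° − |δ| = 90° − 4.0° = 86.0° in the southern hemisphere.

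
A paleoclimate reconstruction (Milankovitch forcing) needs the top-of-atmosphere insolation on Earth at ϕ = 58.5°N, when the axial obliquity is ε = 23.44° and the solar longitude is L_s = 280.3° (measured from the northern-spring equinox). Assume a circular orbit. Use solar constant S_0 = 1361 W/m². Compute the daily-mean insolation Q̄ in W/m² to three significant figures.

Q̄ ≈ 33.8 W/m²

Solar declination: sin δ = sin ε · sin L_s = sin 23.44° × sin 280.3° = -0.39138, so δ = -23.040°.
cos h₀ = −tan(+58.5°) tan(-23.040°) = 0.6940, h₀ = 0.8037 rad.
Bracket: h₀ sin ϕ sin δ + cos ϕ cos δ sin h₀ = 0.8037×0.85264×-0.39138 + 0.52250×0.92023×0.71994 = -0.268200 + 0.346162 = 0.077962.
Q̄ = (S_0/π) × [bracket] = (1361/π) × 0.077962 = 33.77 W/m².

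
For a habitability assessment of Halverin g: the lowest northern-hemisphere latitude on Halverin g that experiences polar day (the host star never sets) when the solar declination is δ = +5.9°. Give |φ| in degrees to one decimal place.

Polar day requires cos H₀ = −tan φ tan δ ≤ −1, i.e. tan φ tan δ ≥ 1.
The boundary is |tan φ| · |tan δ| = 1, so |φ| = 90° − |δ| = 90° − 5.9° = 84.1° in the northern hemisphere.

|φ| = 84.1°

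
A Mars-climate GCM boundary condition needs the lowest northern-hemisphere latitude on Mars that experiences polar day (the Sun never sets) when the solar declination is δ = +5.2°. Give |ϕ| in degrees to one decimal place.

|ϕ| = 84.8°

Polar day requires cos h₀ = −tan ϕ tan δ ≤ −1, i.e. tan ϕ tan δ ≥ 1.
The boundary is |tan ϕ| · |tan δ| = 1, so |ϕ| = 90° − |δ| = 90° − 5.2° = 84.8° in the northern hemisphere.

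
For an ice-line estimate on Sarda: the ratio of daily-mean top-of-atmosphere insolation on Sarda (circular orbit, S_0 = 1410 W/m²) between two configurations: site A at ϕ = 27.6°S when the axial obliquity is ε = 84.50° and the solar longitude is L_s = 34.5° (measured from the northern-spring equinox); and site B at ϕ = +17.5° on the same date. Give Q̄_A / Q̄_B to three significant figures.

Q̄_A / Q̄_B ≈ 0.344

— Configuration A (ϕ=-27.6°):
Solar declination: sin δ = sin ε · sin L_s = sin 84.50° × sin 34.5° = 0.56380, so δ = +34.319°.
cos h₀ = −tan(-27.6°) tan(+34.319°) = 0.3569, h₀ = 1.2059 rad.
Bracket: h₀ sin ϕ sin δ + cos ϕ cos δ sin h₀ = 1.2059×-0.46330×0.56380 + 0.88620×0.82591×0.93415 = -0.314991 + 0.683724 = 0.368733.
Q̄ = (S_0/π) × [bracket] = (1410/π) × 0.368733 = 165.49 W/m².
— Configuration B (ϕ=+17.5°):
cos h₀ = −tan(+17.5°) tan(+34.319°) = -0.2152, h₀ = 1.7877 rad.
Bracket: h₀ sin ϕ sin δ + cos ϕ cos δ sin h₀ = 1.7877×0.30071×0.56380 + 0.95372×0.82591×0.97656 = 0.303087 + 0.769224 = 1.072311.
Q̄ = (S_0/π) × [bracket] = (1410/π) × 1.072311 = 481.27 W/m².
Ratio Q̄_A / Q̄_B = 165.49 / 481.27 = 0.3439.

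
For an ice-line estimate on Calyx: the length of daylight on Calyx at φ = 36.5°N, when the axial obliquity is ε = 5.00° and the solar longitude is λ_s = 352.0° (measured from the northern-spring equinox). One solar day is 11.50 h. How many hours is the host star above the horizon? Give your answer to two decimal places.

Solar declination: sin δ = sin ε · sin λ_s = sin 5.00° × sin 352.0° = -0.01213, so δ = -0.695°.
cos H₀ = −tan φ · tan δ = −tan(+36.5°) × tan(-0.695°) = 0.0090, so H₀ = 1.5618 rad = 89.49°.
Daylight = 2H₀/(2π) × 11.50 h = (1.5618/π) × 11.50 = 5.72 h.

5.72 h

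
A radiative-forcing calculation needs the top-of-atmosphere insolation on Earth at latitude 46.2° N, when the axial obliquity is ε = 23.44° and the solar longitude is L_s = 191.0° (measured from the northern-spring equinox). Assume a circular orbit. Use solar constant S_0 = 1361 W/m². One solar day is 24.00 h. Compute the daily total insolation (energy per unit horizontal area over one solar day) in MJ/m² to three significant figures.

Solar declination: sin δ = sin ε · sin L_s = sin 23.44° × sin 191.0° = -0.07590, so δ = -4.353°.
cos h₀ = −tan(+46.2°) tan(-4.353°) = 0.0794, h₀ = 1.4913 rad.
Bracket: h₀ sin ϕ sin δ + cos ϕ cos δ sin h₀ = 1.4913×0.72176×-0.07590 + 0.69214×0.99712×0.99684 = -0.081696 + 0.687966 = 0.606270.
Q̄ = (S_0/π) × [bracket] = (1361/π) × 0.606270 = 262.65 W/m².
Daily total = Q̄ × 24.00 h × 3600 s/h = 262.65 × 24.00 × 3600 / 10⁶ = 22.69 MJ/m².

22.7 MJ/m²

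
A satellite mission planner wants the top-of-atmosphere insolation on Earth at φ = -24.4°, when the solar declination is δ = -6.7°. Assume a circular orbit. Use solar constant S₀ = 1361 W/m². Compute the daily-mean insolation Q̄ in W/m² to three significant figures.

Q̄ ≈ 425 W/m²

cos H₀ = −tan(-24.4°) tan(-6.700°) = -0.0533, H₀ = 1.6241 rad.
Bracket: H₀ sin φ sin δ + cos φ cos δ sin H₀ = 1.6241×-0.41310×-0.11667 + 0.91068×0.99317×0.99858 = 0.078276 + 0.903176 = 0.981452.
Q̄ = (S₀/π) × [bracket] = (1361/π) × 0.981452 = 425.2 W/m².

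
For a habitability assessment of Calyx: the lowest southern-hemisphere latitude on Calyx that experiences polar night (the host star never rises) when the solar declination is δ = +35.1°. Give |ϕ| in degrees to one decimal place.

Polar night requires cos h₀ = −tan ϕ tan δ ≥ 1, i.e. tan ϕ tan δ ≤ −1.
The boundary is |tan ϕ| · |tan δ| = 1, so |ϕ| = 90° − |δ| = 90° − 35.1° = 54.9° in the southern hemisphere.

|ϕ| = 54.9°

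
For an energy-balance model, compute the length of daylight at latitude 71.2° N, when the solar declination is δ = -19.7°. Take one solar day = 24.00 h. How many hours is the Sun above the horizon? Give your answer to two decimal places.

0.00 h

cos H₀ = −tan φ · tan δ = 1.0518 ≥ 1, so the Sun never rises (polar night) and H₀ = 0.
Daylight = 2H₀/(2π) × 24.00 h = (0.0000/π) × 24.00 = 0.00 h.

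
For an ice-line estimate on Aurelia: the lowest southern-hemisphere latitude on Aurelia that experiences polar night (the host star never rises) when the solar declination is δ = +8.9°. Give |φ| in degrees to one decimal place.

|φ| = 81.1°

Polar night requires cos H₀ = −tan φ tan δ ≥ 1, i.e. tan φ tan δ ≤ −1.
The boundary is |tan φ| · |tan δ| = 1, so |φ| = 90° − |δ| = 90° − 8.9° = 81.1° in the southern hemisphere.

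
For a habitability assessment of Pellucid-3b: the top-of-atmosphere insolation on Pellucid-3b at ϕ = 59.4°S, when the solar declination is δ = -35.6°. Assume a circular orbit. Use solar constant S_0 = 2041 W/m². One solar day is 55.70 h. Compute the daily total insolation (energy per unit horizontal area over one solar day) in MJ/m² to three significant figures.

205 MJ/m²

cos h₀ = −tan(-59.4°) tan(-35.600°) = -1.2106 ≤ −1 ⇒ polar day, h₀ = π.
Bracket: h₀ sin ϕ sin δ + cos ϕ cos δ sin h₀ = 3.1416×-0.86074×-0.58212 + 0.50904×0.81310×0.00000 = 1.574111 + 0.000000 = 1.574111.
Q̄ = (S_0/π) × [bracket] = (2041/π) × 1.574111 = 1022.7 W/m².
Daily total = Q̄ × 55.70 h × 3600 s/h = 1022.7 × 55.70 × 3600 / 10⁶ = 205.1 MJ/m².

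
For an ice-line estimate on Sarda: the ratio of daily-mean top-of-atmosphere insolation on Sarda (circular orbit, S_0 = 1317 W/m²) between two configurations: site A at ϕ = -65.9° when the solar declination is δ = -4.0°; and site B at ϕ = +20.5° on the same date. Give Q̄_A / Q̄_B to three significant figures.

Q̄_A / Q̄_B ≈ 0.572

— Configuration A (ϕ=-65.9°):
cos h₀ = −tan(-65.9°) tan(-4.000°) = -0.1563, h₀ = 1.7278 rad.
Bracket: h₀ sin ϕ sin δ + cos ϕ cos δ sin h₀ = 1.7278×-0.91283×-0.06976 + 0.40833×0.99756×0.98771 = 0.110025 + 0.402328 = 0.512353.
Q̄ = (S_0/π) × [bracket] = (1317/π) × 0.512353 = 214.79 W/m².
— Configuration B (ϕ=+20.5°):
cos h₀ = −tan(+20.5°) tan(-4.000°) = 0.0261, h₀ = 1.5446 rad.
Bracket: h₀ sin ϕ sin δ + cos ϕ cos δ sin h₀ = 1.5446×0.35021×-0.06976 + 0.93667×0.99756×0.99966 = -0.037736 + 0.934067 = 0.896331.
Q̄ = (S_0/π) × [bracket] = (1317/π) × 0.896331 = 375.75 W/m².
Ratio Q̄_A / Q̄_B = 214.79 / 375.75 = 0.5716.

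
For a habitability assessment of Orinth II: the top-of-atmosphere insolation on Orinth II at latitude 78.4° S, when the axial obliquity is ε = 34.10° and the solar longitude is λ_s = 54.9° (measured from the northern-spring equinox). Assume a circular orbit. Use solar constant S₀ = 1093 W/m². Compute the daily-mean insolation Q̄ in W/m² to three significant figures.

Q̄ ≈ 0.00 W/m²

Solar declination: sin δ = sin ε · sin λ_s = sin 34.10° × sin 54.9° = 0.45869, so δ = +27.302°.
cos H₀ = −tan(-78.4°) tan(+27.302°) = 2.5147 ≥ 1 ⇒ polar night, H₀ = 0 and Q̄ = 0.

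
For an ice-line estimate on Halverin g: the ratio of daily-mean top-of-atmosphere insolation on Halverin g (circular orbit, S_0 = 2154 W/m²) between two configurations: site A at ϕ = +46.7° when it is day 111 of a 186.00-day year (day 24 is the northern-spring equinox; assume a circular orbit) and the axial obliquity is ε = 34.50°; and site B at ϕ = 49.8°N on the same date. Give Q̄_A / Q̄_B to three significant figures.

— Configuration A (ϕ=+46.7°):
Solar longitude: L_s = 360° × (111 − 24)/186.00 = 168.387°.
sin δ = sin 34.50° × sin 168.387° = 0.11402, so δ = +6.547°.
cos h₀ = −tan(+46.7°) tan(+6.547°) = -0.1218, h₀ = 1.6929 rad.
Bracket: h₀ sin ϕ sin δ + cos ϕ cos δ sin h₀ = 1.6929×0.72777×0.11402 + 0.68582×0.99348×0.99256 = 0.140477 + 0.676279 = 0.816756.
Q̄ = (S_0/π) × [bracket] = (2154/π) × 0.816756 = 560.00 W/m².
— Configuration B (ϕ=+49.8°):
cos h₀ = −tan(+49.8°) tan(+6.547°) = -0.1358, h₀ = 1.7070 rad.
Bracket: h₀ sin ϕ sin δ + cos ϕ cos δ sin h₀ = 1.7070×0.76380×0.11402 + 0.64546×0.99348×0.99074 = 0.148660 + 0.635314 = 0.783974.
Q̄ = (S_0/π) × [bracket] = (2154/π) × 0.783974 = 537.52 W/m².
Ratio Q̄_A / Q̄_B = 560.00 / 537.52 = 1.042.

Q̄_A / Q̄_B ≈ 1.04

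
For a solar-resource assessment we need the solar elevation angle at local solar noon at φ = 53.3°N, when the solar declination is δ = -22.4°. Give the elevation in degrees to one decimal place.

14.3°

At local noon the hour angle is zero, so the zenith angle equals |φ − δ| = |+53.3° − (-22.400°)| = 75.700°.
Elevation = 90° − 75.700° = 14.3°.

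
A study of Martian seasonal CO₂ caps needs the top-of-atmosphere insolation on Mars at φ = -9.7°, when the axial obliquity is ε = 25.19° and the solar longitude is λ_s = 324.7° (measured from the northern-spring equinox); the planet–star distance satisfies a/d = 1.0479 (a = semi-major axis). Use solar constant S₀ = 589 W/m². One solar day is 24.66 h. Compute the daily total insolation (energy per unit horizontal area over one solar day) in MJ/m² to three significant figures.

18.7 MJ/m²

Solar declination: sin δ = sin ε · sin λ_s = sin 25.19° × sin 324.7° = -0.24595, so δ = -14.238°.
cos H₀ = −tan(-9.7°) tan(-14.238°) = -0.0434, H₀ = 1.6142 rad.
Bracket: H₀ sin φ sin δ + cos φ cos δ sin H₀ = 1.6142×-0.16849×-0.24595 + 0.98570×0.96928×0.99906 = 0.066893 + 0.954521 = 1.021414.
Inverse-square distance factor (a/d)² = 1.0479² = 1.098094.
Q̄ = (S₀/π) × 1.098094 × [bracket] = (589/π) × 1.098094 × 1.021414 = 210.28 W/m².
Daily total = Q̄ × 24.66 h × 3600 s/h = 210.28 × 24.66 × 3600 / 10⁶ = 18.67 MJ/m².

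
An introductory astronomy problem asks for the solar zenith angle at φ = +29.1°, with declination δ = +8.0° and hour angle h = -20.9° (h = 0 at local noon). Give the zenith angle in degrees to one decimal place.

cos θ_z = sin φ sin δ + cos φ cos δ cos h = 0.067685 + 0.808338 = 0.876023.
θ_z = arccos(0.876023) = 28.8°.

θ_z = 28.8°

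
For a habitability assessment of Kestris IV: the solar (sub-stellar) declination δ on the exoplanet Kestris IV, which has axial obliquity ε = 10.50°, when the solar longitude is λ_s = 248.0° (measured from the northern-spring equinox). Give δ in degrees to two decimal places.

sin δ = sin ε · sin λ_s = sin 10.50° × sin 248.0° = -0.168966.
δ = arcsin(-0.168966) = -9.73°.

δ = -9.73°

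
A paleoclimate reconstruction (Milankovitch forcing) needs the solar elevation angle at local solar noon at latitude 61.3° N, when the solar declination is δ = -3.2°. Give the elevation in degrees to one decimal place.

25.5°

At local noon the hour angle is zero, so the zenith angle equals |φ − δ| = |+61.3° − (-3.200°)| = 64.500°.
Elevation = 90° − 64.500° = 25.5°.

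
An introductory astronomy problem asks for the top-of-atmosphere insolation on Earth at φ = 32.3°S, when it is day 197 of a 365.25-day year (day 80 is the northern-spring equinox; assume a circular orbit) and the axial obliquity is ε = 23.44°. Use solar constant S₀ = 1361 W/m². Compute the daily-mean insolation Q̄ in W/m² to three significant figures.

Q̄ ≈ 221 W/m²

Solar longitude: λ_s = 360° × (197 − 80)/365.25 = 115.318°.
sin δ = sin 23.44° × sin 115.318° = 0.35958, so δ = +21.074°.
cos H₀ = −tan(-32.3°) tan(+21.074°) = 0.2436, H₀ = 1.3247 rad.
Bracket: H₀ sin φ sin δ + cos φ cos δ sin H₀ = 1.3247×-0.53435×0.35958 + 0.84526×0.93311×0.96987 = -0.254530 + 0.764956 = 0.510426.
Q̄ = (S₀/π) × [bracket] = (1361/π) × 0.510426 = 221.1 W/m².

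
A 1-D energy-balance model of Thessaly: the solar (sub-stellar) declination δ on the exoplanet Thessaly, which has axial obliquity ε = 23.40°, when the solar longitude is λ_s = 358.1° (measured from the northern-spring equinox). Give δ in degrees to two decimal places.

δ = -0.75°

sin δ = sin ε · sin λ_s = sin 23.40° × sin 358.1° = -0.013168.
δ = arcsin(-0.013168) = -0.75°.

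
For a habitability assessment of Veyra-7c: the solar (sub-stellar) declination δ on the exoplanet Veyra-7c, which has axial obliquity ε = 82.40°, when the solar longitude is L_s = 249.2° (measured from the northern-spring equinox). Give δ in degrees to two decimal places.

sin δ = sin ε · sin L_s = sin 82.40° × sin 249.2° = -0.926614.
δ = arcsin(-0.926614) = -67.91°.

δ = -67.91°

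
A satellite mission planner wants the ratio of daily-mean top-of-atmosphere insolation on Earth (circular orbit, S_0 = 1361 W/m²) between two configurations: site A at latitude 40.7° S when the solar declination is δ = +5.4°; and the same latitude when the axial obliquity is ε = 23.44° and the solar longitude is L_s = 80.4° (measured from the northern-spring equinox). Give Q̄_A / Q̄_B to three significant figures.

— Configuration A (ϕ=-40.7°):
cos h₀ = −tan(-40.7°) tan(+5.400°) = 0.0813, h₀ = 1.4894 rad.
Bracket: h₀ sin ϕ sin δ + cos ϕ cos δ sin h₀ = 1.4894×-0.65210×0.09411 + 0.75813×0.99556×0.99669 = -0.091403 + 0.752266 = 0.660863.
Q̄ = (S_0/π) × [bracket] = (1361/π) × 0.660863 = 286.30 W/m².
— Configuration B (ϕ=-40.7°):
Solar declination: sin δ = sin ε · sin L_s = sin 23.44° × sin 80.4° = 0.39222, so δ = +23.093°.
cos h₀ = −tan(-40.7°) tan(+23.093°) = 0.3667, h₀ = 1.1953 rad.
Bracket: h₀ sin ϕ sin δ + cos ϕ cos δ sin h₀ = 1.1953×-0.65210×0.39222 + 0.75813×0.91987×0.93032 = -0.305718 + 0.648788 = 0.343070.
Q̄ = (S_0/π) × [bracket] = (1361/π) × 0.343070 = 148.62 W/m².
Ratio Q̄_A / Q̄_B = 286.30 / 148.62 = 1.926.

Q̄_A / Q̄_B ≈ 1.93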